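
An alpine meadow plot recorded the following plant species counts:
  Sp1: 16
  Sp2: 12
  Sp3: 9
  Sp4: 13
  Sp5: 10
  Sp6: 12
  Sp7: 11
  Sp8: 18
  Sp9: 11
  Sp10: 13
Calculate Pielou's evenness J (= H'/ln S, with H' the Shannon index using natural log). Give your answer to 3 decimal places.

Total N = 16+12+9+13+10+12+11+18+11+13 = 125, so the proportions are 0.128, 0.096, 0.072, 0.104, 0.08, 0.096, 0.088, 0.144, 0.088, 0.104 (working shown to 5 dp, full precision carried).
H' = −Σ pᵢ ln pᵢ = −((-0.26313) + (-0.22497) + (-0.18944) + (-0.23539) + (-0.20206) + (-0.22497) + (-0.21388) + (-0.27906) + (-0.21388) + (-0.23539)) = 2.28216.
With S = 10 species, ln S = 2.30259, so J = 2.28216/2.30259 = 0.99113, i.e. 0.991 to 3 decimal places.

0.991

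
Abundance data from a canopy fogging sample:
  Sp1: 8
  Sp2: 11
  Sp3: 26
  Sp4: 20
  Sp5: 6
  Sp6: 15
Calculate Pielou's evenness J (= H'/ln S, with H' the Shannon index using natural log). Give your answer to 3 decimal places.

0.935

Total N = 8+11+26+20+6+15 = 86, so the proportions are 0.09302, 0.12791, 0.30233, 0.23256, 0.06977, 0.17442 (working shown to 5 dp, full precision carried).
H' = −Σ pᵢ ln pᵢ = −((-0.22092) + (-0.26303) + (-0.36166) + (-0.33921) + (-0.18576) + (-0.30459)) = 1.67517.
With S = 6 species, ln S = 1.79176, so J = 1.67517/1.79176 = 0.93493, i.e. 0.935 to 3 decimal places.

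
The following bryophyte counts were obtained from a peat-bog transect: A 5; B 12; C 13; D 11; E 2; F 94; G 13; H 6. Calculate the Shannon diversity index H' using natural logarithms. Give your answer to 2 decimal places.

1.40

Total N = 5+12+13+11+2+94+13+6 = 156, so the proportions are 0.0321, 0.0769, 0.0833, 0.0705, 0.0128, 0.6026, 0.0833, 0.0385 (working shown to 4 dp, full precision carried).
Each pᵢ ln pᵢ term: 0.0321×(-3.4404)=-0.1103, 0.0769×(-2.5649)=-0.1973, 0.0833×(-2.4849)=-0.2071, 0.0705×(-2.6520)=-0.1870, 0.0128×(-4.3567)=-0.0559, 0.6026×(-0.5066)=-0.3052, 0.0833×(-2.4849)=-0.2071, 0.0385×(-3.2581)=-0.1253.
Sum = -1.3951, so H' = 1.40.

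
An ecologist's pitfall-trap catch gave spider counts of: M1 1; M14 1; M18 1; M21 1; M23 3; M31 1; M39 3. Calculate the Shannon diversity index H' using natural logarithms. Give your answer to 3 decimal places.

1.799

Total N = 1+1+1+1+3+1+3 = 11, so the proportions are 0.09091, 0.09091, 0.09091, 0.09091, 0.27273, 0.09091, 0.27273 (working shown to 5 dp, full precision carried).
Each pᵢ ln pᵢ term: 0.09091×(-2.39790)=-0.21799, 0.09091×(-2.39790)=-0.21799, 0.09091×(-2.39790)=-0.21799, 0.09091×(-2.39790)=-0.21799, 0.27273×(-1.29928)=-0.35435, 0.09091×(-2.39790)=-0.21799, 0.27273×(-1.29928)=-0.35435.
Sum = -1.79865, so H' = 1.799.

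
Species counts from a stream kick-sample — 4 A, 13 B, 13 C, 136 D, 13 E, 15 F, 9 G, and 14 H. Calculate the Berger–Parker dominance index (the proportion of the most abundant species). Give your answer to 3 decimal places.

0.627

Total N = 4+13+13+136+13+15+9+14 = 217, so the proportions are 0.01843, 0.05991, 0.05991, 0.62673, 0.05991, 0.06912, 0.04147, 0.06452 (working shown to 5 dp, full precision carried).
The largest proportion is 0.62673, i.e. d = 0.627 to 3 decimal places.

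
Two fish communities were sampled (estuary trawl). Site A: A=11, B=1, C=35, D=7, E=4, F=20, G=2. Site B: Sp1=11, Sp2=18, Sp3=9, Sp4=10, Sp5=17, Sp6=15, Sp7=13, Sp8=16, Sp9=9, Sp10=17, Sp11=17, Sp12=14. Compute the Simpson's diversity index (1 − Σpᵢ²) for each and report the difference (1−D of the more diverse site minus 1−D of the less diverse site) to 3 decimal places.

0.196

Site A: N=80, proportions 0.1375, 0.0125, 0.4375, 0.0875, 0.05, 0.25, 0.025, giving 1−D = 0.71625 (working shown to 5 dp, full precision carried).
Site B: N=166, proportions 0.06627, 0.10843, 0.05422, 0.06024, 0.10241, 0.09036, 0.07831, 0.09639, 0.05422, 0.10241, 0.10241, 0.08434, giving 1−D = 0.91218.
Difference = |0.71625 − 0.91218| = 0.19593, i.e. 0.196 to 3 decimal places.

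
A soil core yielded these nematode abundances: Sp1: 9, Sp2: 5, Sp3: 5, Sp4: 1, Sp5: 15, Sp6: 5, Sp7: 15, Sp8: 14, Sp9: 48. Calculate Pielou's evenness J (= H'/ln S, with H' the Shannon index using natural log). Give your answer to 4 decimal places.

Total N = 9+5+5+1+15+5+15+14+48 = 117, so the proportions are 0.076923, 0.042735, 0.042735, 0.008547, 0.128205, 0.042735, 0.128205, 0.119658, 0.410256 (working shown to 6 dp, full precision carried).
H' = −Σ pᵢ ln pᵢ = −((-0.197304) + (-0.134732) + (-0.134732) + (-0.040702) + (-0.263349) + (-0.134732) + (-0.263349) + (-0.254048) + (-0.365527)) = 1.788477.
With S = 9 species, ln S = 2.197225, so J = 1.788477/2.197225 = 0.813971, i.e. 0.8140 to 4 decimal places.

0.8140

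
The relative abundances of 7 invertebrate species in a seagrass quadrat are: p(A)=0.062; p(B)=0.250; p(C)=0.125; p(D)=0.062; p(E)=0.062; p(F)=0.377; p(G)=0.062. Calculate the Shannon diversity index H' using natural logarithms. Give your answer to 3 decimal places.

Each pᵢ ln pᵢ term (working shown to 5 dp, full precision carried): 0.062×(-2.78062)=-0.17240, 0.25×(-1.38629)=-0.34657, 0.125×(-2.07944)=-0.25993, 0.062×(-2.78062)=-0.17240, 0.062×(-2.78062)=-0.17240, 0.377×(-0.97551)=-0.36777, 0.062×(-2.78062)=-0.17240.
Sum = -1.66387, so H' = 1.664.

1.664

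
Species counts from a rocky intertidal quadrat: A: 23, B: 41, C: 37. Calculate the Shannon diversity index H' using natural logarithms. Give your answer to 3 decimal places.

1.071

Total N = 23+41+37 = 101, so the proportions are 0.22772, 0.40594, 0.36634 (working shown to 5 dp, full precision carried).
Each pᵢ ln pᵢ term: 0.22772×(-1.47963)=-0.33694, 0.40594×(-0.90155)=-0.36598, 0.36634×(-1.00420)=-0.36788.
Sum = -1.07080, so H' = 1.071.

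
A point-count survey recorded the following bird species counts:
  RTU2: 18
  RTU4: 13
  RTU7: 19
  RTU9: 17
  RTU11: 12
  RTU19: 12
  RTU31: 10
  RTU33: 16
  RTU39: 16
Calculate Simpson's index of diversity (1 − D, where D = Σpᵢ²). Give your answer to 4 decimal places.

0.8845

Total N = 18+13+19+17+12+12+10+16+16 = 133, so the proportions are 0.135338, 0.097744, 0.142857, 0.12782, 0.090226, 0.090226, 0.075188, 0.120301, 0.120301 (working shown to 6 dp, full precision carried).
D = 0.135338² + 0.097744² + 0.142857² + 0.12782² + 0.090226² + 0.090226² + 0.075188² + 0.120301² + 0.120301² = 0.018316 + 0.009554 + 0.020408 + 0.016338 + 0.008141 + 0.008141 + 0.005653 + 0.014472 + 0.014472 = 0.115496.
So 1 − D = 0.884504, i.e. 0.8845 to 4 decimal places.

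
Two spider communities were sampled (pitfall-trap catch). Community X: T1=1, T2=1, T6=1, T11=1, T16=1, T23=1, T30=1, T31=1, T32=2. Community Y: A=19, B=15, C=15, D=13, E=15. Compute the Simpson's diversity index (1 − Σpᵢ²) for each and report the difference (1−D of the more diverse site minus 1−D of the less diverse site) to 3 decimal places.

Community X: N=10, proportions 0.1, 0.1, 0.1, 0.1, 0.1, 0.1, 0.1, 0.1, 0.2, giving 1−D = 0.88000 (working shown to 5 dp, full precision carried).
Community Y: N=77, proportions 0.24675, 0.19481, 0.19481, 0.16883, 0.19481, giving 1−D = 0.79676.
Difference = |0.88000 − 0.79676| = 0.08324, i.e. 0.083 to 3 decimal places.

0.083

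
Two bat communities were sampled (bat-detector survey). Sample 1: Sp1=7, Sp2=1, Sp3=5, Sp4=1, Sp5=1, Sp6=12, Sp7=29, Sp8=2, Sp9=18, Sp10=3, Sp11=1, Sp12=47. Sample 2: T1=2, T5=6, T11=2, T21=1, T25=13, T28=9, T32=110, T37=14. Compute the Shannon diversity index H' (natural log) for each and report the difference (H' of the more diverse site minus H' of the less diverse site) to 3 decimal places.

Sample 1: N=127, proportions 0.05512, 0.00787, 0.03937, 0.00787, 0.00787, 0.09449, 0.22835, 0.01575, 0.14173, 0.02362, 0.00787, 0.37008, giving H' = 1.79848 (working shown to 5 dp, full precision carried).
Sample 2: N=157, proportions 0.01274, 0.03822, 0.01274, 0.00637, 0.0828, 0.05732, 0.70064, 0.08917, giving H' = 1.10311.
Difference = |1.79848 − 1.10311| = 0.69537, i.e. 0.695 to 3 decimal places.

0.695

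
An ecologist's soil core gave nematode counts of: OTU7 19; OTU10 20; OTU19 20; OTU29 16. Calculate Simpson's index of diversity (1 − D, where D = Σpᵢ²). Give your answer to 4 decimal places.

Total N = 19+20+20+16 = 75, so the proportions are 0.253333, 0.266667, 0.266667, 0.213333 (working shown to 6 dp, full precision carried).
D = 0.253333² + 0.266667² + 0.266667² + 0.213333² = 0.064178 + 0.071111 + 0.071111 + 0.045511 = 0.251911.
So 1 − D = 0.748089, i.e. 0.7481 to 4 decimal places.

0.7481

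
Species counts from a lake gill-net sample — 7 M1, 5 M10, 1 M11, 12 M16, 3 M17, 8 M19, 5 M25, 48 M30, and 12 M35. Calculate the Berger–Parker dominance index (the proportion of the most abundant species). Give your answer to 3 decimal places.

Total N = 7+5+1+12+3+8+5+48+12 = 101, so the proportions are 0.06931, 0.0495, 0.0099, 0.11881, 0.0297, 0.07921, 0.0495, 0.47525, 0.11881 (working shown to 5 dp, full precision carried).
The largest proportion is 0.47525, i.e. d = 0.475 to 3 decimal places.

0.475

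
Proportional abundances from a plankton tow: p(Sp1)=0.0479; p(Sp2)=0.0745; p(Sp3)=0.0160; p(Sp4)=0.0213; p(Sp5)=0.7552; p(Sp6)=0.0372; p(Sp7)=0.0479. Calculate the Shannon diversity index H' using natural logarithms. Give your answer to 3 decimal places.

0.967

Each pᵢ ln pᵢ term (working shown to 5 dp, full precision carried): 0.0479×(-3.03864)=-0.14555, 0.0745×(-2.59696)=-0.19347, 0.016×(-4.13517)=-0.06616, 0.0213×(-3.84905)=-0.08198, 0.7552×(-0.28077)=-0.21204, 0.0372×(-3.29145)=-0.12244, 0.0479×(-3.03864)=-0.14555.
Sum = -0.96720, so H' = 0.967.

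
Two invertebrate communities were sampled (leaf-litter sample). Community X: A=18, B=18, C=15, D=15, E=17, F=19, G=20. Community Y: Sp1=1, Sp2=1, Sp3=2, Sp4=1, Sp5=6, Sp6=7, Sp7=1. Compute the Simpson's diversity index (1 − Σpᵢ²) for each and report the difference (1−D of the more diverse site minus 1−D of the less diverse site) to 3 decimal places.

Community X: N=122, proportions 0.14754, 0.14754, 0.12295, 0.12295, 0.13934, 0.15574, 0.16393, giving 1−D = 0.85568 (working shown to 5 dp, full precision carried).
Community Y: N=19, proportions 0.05263, 0.05263, 0.10526, 0.05263, 0.31579, 0.36842, 0.05263, giving 1−D = 0.74238.
Difference = |0.85568 − 0.74238| = 0.11330, i.e. 0.113 to 3 decimal places.

0.113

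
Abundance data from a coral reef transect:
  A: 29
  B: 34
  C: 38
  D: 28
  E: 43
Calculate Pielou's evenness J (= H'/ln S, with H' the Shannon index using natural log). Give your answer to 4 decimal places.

Total N = 29+34+38+28+43 = 172, so the proportions are 0.168605, 0.197674, 0.22093, 0.162791, 0.25 (working shown to 6 dp, full precision carried).
H' = −Σ pᵢ ln pᵢ = −((-0.300150) + (-0.320457) + (-0.333584) + (-0.295512) + (-0.346574)) = 1.596277.
With S = 5 species, ln S = 1.609438, so J = 1.596277/1.609438 = 0.991823, i.e. 0.9918 to 4 decimal places.

0.9918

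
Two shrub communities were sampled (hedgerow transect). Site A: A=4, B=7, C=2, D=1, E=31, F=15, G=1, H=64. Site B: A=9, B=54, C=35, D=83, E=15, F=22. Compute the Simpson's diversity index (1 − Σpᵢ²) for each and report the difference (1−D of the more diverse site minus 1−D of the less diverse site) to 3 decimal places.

Site A: N=125, proportions 0.032, 0.056, 0.016, 0.008, 0.248, 0.12, 0.008, 0.512, giving 1−D = 0.657408 (working shown to 6 dp, full precision carried).
Site B: N=218, proportions 0.041284, 0.247706, 0.16055, 0.380734, 0.068807, 0.100917, giving 1−D = 0.751284.
Difference = |0.657408 − 0.751284| = 0.093876, i.e. 0.094 to 3 decimal places.

0.094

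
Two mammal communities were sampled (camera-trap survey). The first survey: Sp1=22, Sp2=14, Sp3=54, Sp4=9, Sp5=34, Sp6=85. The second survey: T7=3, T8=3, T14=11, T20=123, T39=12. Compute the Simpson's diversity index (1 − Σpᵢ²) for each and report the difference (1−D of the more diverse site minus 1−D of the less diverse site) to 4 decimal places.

The first survey: N=218, proportions 0.1009174, 0.0642202, 0.2477064, 0.0412844, 0.1559633, 0.3899083, giving 1−D = 0.7462756 (working shown to 7 dp, full precision carried).
The second survey: N=152, proportions 0.0197368, 0.0197368, 0.0723684, 0.8092105, 0.0789474, giving 1−D = 0.3329294.
Difference = |0.7462756 − 0.3329294| = 0.4133462, i.e. 0.4133 to 4 decimal places.

0.4133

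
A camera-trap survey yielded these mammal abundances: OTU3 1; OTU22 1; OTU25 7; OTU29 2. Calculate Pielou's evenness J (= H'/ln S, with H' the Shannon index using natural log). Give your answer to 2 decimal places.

Total N = 1+1+7+2 = 11, so the proportions are 0.0909, 0.0909, 0.6364, 0.1818 (working shown to 4 dp, full precision carried).
H' = −Σ pᵢ ln pᵢ = −((-0.2180) + (-0.2180) + (-0.2876) + (-0.3100)) = 1.0336.
With S = 4 species, ln S = 1.3863, so J = 1.0336/1.3863 = 0.7456, i.e. 0.75 to 2 decimal places.

0.75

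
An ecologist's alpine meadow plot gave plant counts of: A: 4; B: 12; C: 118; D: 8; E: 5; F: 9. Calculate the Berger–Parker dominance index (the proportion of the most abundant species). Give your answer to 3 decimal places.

0.756

Total N = 4+12+118+8+5+9 = 156, so the proportions are 0.02564, 0.07692, 0.75641, 0.05128, 0.03205, 0.05769 (working shown to 5 dp, full precision carried).
The largest proportion is 0.75641, i.e. d = 0.756 to 3 decimal places.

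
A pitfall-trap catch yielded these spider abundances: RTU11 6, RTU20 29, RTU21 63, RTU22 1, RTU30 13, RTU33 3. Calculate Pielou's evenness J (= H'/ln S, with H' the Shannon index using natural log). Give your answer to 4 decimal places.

0.6775

Total N = 6+29+63+1+13+3 = 115, so the proportions are 0.052174, 0.252174, 0.547826, 0.008696, 0.113043, 0.026087 (working shown to 6 dp, full precision carried).
H' = −Σ pᵢ ln pᵢ = −((-0.154079) + (-0.347404) + (-0.329680) + (-0.041260) + (-0.246433) + (-0.095121)) = 1.213977.
With S = 6 species, ln S = 1.791759, so J = 1.213977/1.791759 = 0.677534, i.e. 0.6775 to 4 decimal places.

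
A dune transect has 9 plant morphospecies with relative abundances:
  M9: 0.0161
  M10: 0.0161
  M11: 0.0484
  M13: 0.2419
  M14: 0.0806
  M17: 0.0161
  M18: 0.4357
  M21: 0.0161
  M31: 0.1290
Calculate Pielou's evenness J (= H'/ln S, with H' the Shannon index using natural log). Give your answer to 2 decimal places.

0.72

H' = −Σ pᵢ ln pᵢ = −((-0.0665) + (-0.0665) + (-0.1466) + (-0.3433) + (-0.2030) + (-0.0665) + (-0.3620) + (-0.0665) + (-0.2642)) = 1.5849 (working shown to 4 dp, full precision carried).
With S = 9 species, ln S = 2.1972, so J = 1.5849/2.1972 = 0.7213, i.e. 0.72 to 2 decimal places.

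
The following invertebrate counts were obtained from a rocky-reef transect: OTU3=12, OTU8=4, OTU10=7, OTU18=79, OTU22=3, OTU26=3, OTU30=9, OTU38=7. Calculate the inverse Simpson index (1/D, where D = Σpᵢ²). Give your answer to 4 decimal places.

Total N = 12+4+7+79+3+3+9+7 = 124, so the proportions are 0.0967742, 0.0322581, 0.0564516, 0.6370968, 0.0241935, 0.0241935, 0.0725806, 0.0564516 (working shown to 7 dp, full precision carried).
D = 0.0967742² + 0.0322581² + 0.0564516² + 0.6370968² + 0.0241935² + 0.0241935² + 0.0725806² + 0.0564516² = 0.0093652 + 0.0010406 + 0.0031868 + 0.4058923 + 0.0005853 + 0.0005853 + 0.0052680 + 0.0031868 = 0.4291103.
So 1/D = 2.330403, i.e. 2.3304 to 4 decimal places.

2.3304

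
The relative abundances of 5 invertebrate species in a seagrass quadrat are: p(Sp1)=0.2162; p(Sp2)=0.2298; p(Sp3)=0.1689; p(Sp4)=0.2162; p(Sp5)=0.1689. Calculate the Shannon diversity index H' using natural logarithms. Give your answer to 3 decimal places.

Each pᵢ ln pᵢ term (working shown to 5 dp, full precision carried): 0.2162×(-1.53155)=-0.33112, 0.2298×(-1.47055)=-0.33793, 0.1689×(-1.77845)=-0.30038, 0.2162×(-1.53155)=-0.33112, 0.1689×(-1.77845)=-0.30038.
Sum = -1.60093, so H' = 1.601.

1.601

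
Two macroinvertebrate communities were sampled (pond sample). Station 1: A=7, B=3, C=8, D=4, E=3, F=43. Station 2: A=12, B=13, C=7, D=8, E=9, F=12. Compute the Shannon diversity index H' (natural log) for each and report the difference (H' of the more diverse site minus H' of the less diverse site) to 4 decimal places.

0.5487

Station 1: N=68, proportions 0.102941176, 0.044117647, 0.117647059, 0.058823529, 0.044117647, 0.632352941, giving H' = 1.217664183 (working shown to 9 dp, full precision carried).
Station 2: N=61, proportions 0.196721311, 0.213114754, 0.114754098, 0.131147541, 0.147540984, 0.196721311, giving H' = 1.766381638.
Difference = |1.217664183 − 1.766381638| = 0.548717455, i.e. 0.5487 to 4 decimal places.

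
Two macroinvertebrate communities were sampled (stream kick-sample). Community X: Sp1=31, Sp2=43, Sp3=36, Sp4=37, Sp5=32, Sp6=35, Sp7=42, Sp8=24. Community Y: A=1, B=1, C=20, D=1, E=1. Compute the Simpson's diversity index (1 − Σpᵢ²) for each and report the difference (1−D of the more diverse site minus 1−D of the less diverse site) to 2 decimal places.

Community X: N=280, proportions 0.1107, 0.1536, 0.1286, 0.1321, 0.1143, 0.125, 0.15, 0.0857, giving 1−D = 0.8716 (working shown to 4 dp, full precision carried).
Community Y: N=24, proportions 0.0417, 0.0417, 0.8333, 0.0417, 0.0417, giving 1−D = 0.2986.
Difference = |0.8716 − 0.2986| = 0.5730, i.e. 0.57 to 2 decimal places.

0.57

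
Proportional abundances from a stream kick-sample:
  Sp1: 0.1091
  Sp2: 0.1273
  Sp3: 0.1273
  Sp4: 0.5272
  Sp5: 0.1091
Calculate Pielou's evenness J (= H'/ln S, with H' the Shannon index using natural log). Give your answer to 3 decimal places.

H' = −Σ pᵢ ln pᵢ = −((-0.24171) + (-0.26239) + (-0.26239) + (-0.33750) + (-0.24171)) = 1.34570 (working shown to 5 dp, full precision carried).
With S = 5 species, ln S = 1.60944, so J = 1.34570/1.60944 = 0.83613, i.e. 0.836 to 3 decimal places.

0.836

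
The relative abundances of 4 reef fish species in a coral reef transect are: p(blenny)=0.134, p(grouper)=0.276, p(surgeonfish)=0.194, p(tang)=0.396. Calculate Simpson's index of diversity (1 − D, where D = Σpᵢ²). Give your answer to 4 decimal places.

0.7114

D = 0.134² + 0.276² + 0.194² + 0.396² = 0.017956 + 0.076176 + 0.037636 + 0.156816 = 0.288584 (working shown to 6 dp, full precision carried).
So 1 − D = 0.711416, i.e. 0.7114 to 4 decimal places.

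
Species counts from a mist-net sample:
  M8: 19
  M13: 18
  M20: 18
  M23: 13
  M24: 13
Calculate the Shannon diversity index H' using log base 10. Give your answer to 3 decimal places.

Total N = 19+18+18+13+13 = 81, so the proportions are 0.23457, 0.22222, 0.22222, 0.16049, 0.16049 (working shown to 5 dp, full precision carried).
Each pᵢ log₁₀ pᵢ term: 0.23457×(-0.62973)=-0.14771, 0.22222×(-0.65321)=-0.14516, 0.22222×(-0.65321)=-0.14516, 0.16049×(-0.79454)=-0.12752, 0.16049×(-0.79454)=-0.12752.
Sum = -0.69307, so H' = 0.693.

0.693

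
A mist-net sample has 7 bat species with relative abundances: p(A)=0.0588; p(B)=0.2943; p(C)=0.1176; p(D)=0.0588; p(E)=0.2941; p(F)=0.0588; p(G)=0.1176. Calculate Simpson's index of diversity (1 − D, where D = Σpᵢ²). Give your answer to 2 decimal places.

0.79

D = 0.0588² + 0.2943² + 0.1176² + 0.0588² + 0.2941² + 0.0588² + 0.1176² = 0.0035 + 0.0866 + 0.0138 + 0.0035 + 0.0865 + 0.0035 + 0.0138 = 0.2111 (working shown to 4 dp, full precision carried).
So 1 − D = 0.7889, i.e. 0.79 to 2 decimal places.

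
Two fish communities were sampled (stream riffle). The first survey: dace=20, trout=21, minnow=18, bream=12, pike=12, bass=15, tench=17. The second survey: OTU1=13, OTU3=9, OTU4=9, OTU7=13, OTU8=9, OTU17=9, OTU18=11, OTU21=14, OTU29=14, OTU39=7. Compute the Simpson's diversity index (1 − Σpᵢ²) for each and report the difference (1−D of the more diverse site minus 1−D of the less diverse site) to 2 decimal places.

The first survey: N=115, proportions 0.1739, 0.1826, 0.1565, 0.1043, 0.1043, 0.1304, 0.1478, giving 1−D = 0.8513 (working shown to 4 dp, full precision carried).
The second survey: N=108, proportions 0.1204, 0.0833, 0.0833, 0.1204, 0.0833, 0.0833, 0.1019, 0.1296, 0.1296, 0.0648, giving 1−D = 0.8951.
Difference = |0.8513 − 0.8951| = 0.0438, i.e. 0.04 to 2 decimal places.

0.04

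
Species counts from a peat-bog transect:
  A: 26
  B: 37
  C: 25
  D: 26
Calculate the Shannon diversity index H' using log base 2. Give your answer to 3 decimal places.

1.980

Total N = 26+37+25+26 = 114, so the proportions are 0.22807, 0.32456, 0.2193, 0.22807 (working shown to 5 dp, full precision carried).
Each pᵢ log₂ pᵢ term: 0.22807×(-2.13245)=-0.48635, 0.32456×(-1.62344)=-0.52690, 0.2193×(-2.18903)=-0.48005, 0.22807×(-2.13245)=-0.48635.
Sum = -1.97965, so H' = 1.980.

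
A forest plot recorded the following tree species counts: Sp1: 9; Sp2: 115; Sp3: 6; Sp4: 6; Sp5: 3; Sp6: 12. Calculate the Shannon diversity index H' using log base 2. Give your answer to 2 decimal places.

Total N = 9+115+6+6+3+12 = 151, so the proportions are 0.0596, 0.7616, 0.0397, 0.0397, 0.0199, 0.0795 (working shown to 4 dp, full precision carried).
Each pᵢ log₂ pᵢ term: 0.0596×(-4.0685)=-0.2425, 0.7616×(-0.3929)=-0.2992, 0.0397×(-4.6534)=-0.1849, 0.0397×(-4.6534)=-0.1849, 0.0199×(-5.6534)=-0.1123, 0.0795×(-3.6534)=-0.2903.
Sum = -1.3142, so H' = 1.31.

1.31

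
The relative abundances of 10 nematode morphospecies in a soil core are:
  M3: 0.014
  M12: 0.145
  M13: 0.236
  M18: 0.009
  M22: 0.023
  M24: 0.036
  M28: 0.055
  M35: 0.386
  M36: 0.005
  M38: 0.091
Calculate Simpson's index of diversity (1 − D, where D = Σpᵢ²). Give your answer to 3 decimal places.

D = 0.014² + 0.145² + 0.236² + 0.009² + 0.023² + 0.036² + 0.055² + 0.386² + 0.005² + 0.091² = 0.00020 + 0.02102 + 0.05570 + 0.00008 + 0.00053 + 0.00130 + 0.00302 + 0.14900 + 0.00003 + 0.00828 = 0.23915 (working shown to 5 dp, full precision carried).
So 1 − D = 0.76085, i.e. 0.761 to 3 decimal places.

0.761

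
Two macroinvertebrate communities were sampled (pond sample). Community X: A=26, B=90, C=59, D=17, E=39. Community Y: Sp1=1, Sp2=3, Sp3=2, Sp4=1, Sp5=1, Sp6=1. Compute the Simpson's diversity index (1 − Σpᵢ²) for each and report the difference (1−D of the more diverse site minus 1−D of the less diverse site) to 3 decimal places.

Community X: N=231, proportions 0.11255, 0.38961, 0.25541, 0.07359, 0.16883, giving 1−D = 0.73638 (working shown to 5 dp, full precision carried).
Community Y: N=9, proportions 0.11111, 0.33333, 0.22222, 0.11111, 0.11111, 0.11111, giving 1−D = 0.79012.
Difference = |0.73638 − 0.79012| = 0.05374, i.e. 0.054 to 3 decimal places.

0.054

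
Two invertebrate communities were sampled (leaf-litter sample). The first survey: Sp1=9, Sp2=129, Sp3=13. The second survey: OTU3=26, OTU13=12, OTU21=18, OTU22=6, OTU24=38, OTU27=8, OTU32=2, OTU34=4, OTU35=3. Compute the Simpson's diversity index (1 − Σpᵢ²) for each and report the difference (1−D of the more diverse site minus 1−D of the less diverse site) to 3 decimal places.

0.542

The first survey: N=151, proportions 0.0596, 0.8543, 0.08609, giving 1−D = 0.25920 (working shown to 5 dp, full precision carried).
The second survey: N=117, proportions 0.22222, 0.10256, 0.15385, 0.05128, 0.32479, 0.06838, 0.01709, 0.03419, 0.02564, giving 1−D = 0.80152.
Difference = |0.25920 − 0.80152| = 0.54232, i.e. 0.542 to 3 decimal places.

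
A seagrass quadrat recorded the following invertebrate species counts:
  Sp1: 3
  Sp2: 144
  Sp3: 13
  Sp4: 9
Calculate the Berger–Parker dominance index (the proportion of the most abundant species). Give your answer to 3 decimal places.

Total N = 3+144+13+9 = 169, so the proportions are 0.01775, 0.85207, 0.07692, 0.05325 (working shown to 5 dp, full precision carried).
The largest proportion is 0.85207, i.e. d = 0.852 to 3 decimal places.

0.852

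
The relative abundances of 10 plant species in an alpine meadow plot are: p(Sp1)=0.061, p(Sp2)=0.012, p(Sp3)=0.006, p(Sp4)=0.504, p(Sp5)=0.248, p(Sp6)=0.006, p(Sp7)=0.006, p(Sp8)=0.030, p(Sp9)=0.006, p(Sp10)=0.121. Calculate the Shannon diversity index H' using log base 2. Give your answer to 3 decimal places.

2.017

Each pᵢ log₂ pᵢ term (working shown to 5 dp, full precision carried): 0.061×(-4.03505)=-0.24614, 0.012×(-6.38082)=-0.07657, 0.006×(-7.38082)=-0.04428, 0.504×(-0.98850)=-0.49821, 0.248×(-2.01159)=-0.49887, 0.006×(-7.38082)=-0.04428, 0.006×(-7.38082)=-0.04428, 0.03×(-5.05889)=-0.15177, 0.006×(-7.38082)=-0.04428, 0.121×(-3.04692)=-0.36868.
Sum = -2.01737, so H' = 2.017.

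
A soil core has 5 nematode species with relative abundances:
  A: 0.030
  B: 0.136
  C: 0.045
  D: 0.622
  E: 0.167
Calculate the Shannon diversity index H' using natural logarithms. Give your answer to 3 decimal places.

1.110

Each pᵢ ln pᵢ term (working shown to 5 dp, full precision carried): 0.03×(-3.50656)=-0.10520, 0.136×(-1.99510)=-0.27133, 0.045×(-3.10109)=-0.13955, 0.622×(-0.47482)=-0.29534, 0.167×(-1.78976)=-0.29889.
Sum = -1.11030, so H' = 1.110.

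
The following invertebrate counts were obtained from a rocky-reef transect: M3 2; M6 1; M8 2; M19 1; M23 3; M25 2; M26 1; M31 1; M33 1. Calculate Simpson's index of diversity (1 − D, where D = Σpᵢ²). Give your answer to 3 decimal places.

0.867

Total N = 2+1+2+1+3+2+1+1+1 = 14, so the proportions are 0.14286, 0.07143, 0.14286, 0.07143, 0.21429, 0.14286, 0.07143, 0.07143, 0.07143 (working shown to 5 dp, full precision carried).
D = 0.14286² + 0.07143² + 0.14286² + 0.07143² + 0.21429² + 0.14286² + 0.07143² + 0.07143² + 0.07143² = 0.02041 + 0.00510 + 0.02041 + 0.00510 + 0.04592 + 0.02041 + 0.00510 + 0.00510 + 0.00510 = 0.13265.
So 1 − D = 0.86735, i.e. 0.867 to 3 decimal places.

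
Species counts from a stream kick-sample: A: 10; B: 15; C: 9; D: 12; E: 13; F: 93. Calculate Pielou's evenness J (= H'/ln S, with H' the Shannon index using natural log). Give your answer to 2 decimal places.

Total N = 10+15+9+12+13+93 = 152, so the proportions are 0.0658, 0.0987, 0.0592, 0.0789, 0.0855, 0.6118 (working shown to 4 dp, full precision carried).
H' = −Σ pᵢ ln pᵢ = −((-0.1790) + (-0.2285) + (-0.1674) + (-0.2004) + (-0.2103) + (-0.3006)) = 1.2863.
With S = 6 species, ln S = 1.7918, so J = 1.2863/1.7918 = 0.7179, i.e. 0.72 to 2 decimal places.

0.72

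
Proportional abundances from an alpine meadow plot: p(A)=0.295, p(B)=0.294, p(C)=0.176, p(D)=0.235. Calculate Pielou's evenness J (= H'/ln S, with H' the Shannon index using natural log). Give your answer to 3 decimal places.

H' = −Σ pᵢ ln pᵢ = −((-0.36013) + (-0.35991) + (-0.30576) + (-0.34032)) = 1.36612 (working shown to 5 dp, full precision carried).
With S = 4 species, ln S = 1.38629, so J = 1.36612/1.38629 = 0.98545, i.e. 0.985 to 3 decimal places.

0.985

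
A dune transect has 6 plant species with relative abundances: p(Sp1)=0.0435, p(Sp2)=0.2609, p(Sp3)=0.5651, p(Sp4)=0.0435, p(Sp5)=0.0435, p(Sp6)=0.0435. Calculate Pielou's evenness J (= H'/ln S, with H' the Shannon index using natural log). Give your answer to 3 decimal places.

H' = −Σ pᵢ ln pᵢ = −((-0.13637) + (-0.35055) + (-0.32253) + (-0.13637) + (-0.13637) + (-0.13637)) = 1.21857 (working shown to 5 dp, full precision carried).
With S = 6 species, ln S = 1.79176, so J = 1.21857/1.79176 = 0.68010, i.e. 0.680 to 3 decimal places.

0.680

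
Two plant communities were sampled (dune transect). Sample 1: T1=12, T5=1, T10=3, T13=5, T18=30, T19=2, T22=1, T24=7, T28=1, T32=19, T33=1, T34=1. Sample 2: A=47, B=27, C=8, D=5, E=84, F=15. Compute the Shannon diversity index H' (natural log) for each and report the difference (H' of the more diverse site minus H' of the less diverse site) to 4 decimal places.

Sample 1: N=83, proportions 0.144578, 0.012048, 0.036145, 0.060241, 0.361446, 0.024096, 0.012048, 0.084337, 0.012048, 0.228916, 0.012048, 0.012048, giving H' = 1.838722 (working shown to 6 dp, full precision carried).
Sample 2: N=186, proportions 0.252688, 0.145161, 0.043011, 0.026882, 0.451613, 0.080645, giving H' = 1.422324.
Difference = |1.838722 − 1.422324| = 0.416398, i.e. 0.4164 to 4 decimal places.

0.4164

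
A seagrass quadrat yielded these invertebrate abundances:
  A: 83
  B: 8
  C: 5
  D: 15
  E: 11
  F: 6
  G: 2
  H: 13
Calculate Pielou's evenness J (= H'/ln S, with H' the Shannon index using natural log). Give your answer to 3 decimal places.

0.692

Total N = 83+8+5+15+11+6+2+13 = 143, so the proportions are 0.58042, 0.05594, 0.03497, 0.1049, 0.07692, 0.04196, 0.01399, 0.09091 (working shown to 5 dp, full precision carried).
H' = −Σ pᵢ ln pᵢ = −((-0.31575) + (-0.16131) + (-0.11725) + (-0.23652) + (-0.19730) + (-0.13305) + (-0.05972) + (-0.21799)) = 1.43889.
With S = 8 species, ln S = 2.07944, so J = 1.43889/2.07944 = 0.69196, i.e. 0.692 to 3 decimal places.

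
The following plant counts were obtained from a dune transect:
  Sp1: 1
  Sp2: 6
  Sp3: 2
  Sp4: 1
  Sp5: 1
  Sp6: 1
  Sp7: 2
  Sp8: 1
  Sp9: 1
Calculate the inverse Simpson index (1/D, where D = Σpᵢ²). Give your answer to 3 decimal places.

5.120

Total N = 1+6+2+1+1+1+2+1+1 = 16, so the proportions are 0.0625, 0.375, 0.125, 0.0625, 0.0625, 0.0625, 0.125, 0.0625, 0.0625 (working shown to 7 dp, full precision carried).
D = 0.0625² + 0.375² + 0.125² + 0.0625² + 0.0625² + 0.0625² + 0.125² + 0.0625² + 0.0625² = 0.0039062 + 0.1406250 + 0.0156250 + 0.0039062 + 0.0039062 + 0.0039062 + 0.0156250 + 0.0039062 + 0.0039062 = 0.1953125.
So 1/D = 5.12000, i.e. 5.120 to 3 decimal places.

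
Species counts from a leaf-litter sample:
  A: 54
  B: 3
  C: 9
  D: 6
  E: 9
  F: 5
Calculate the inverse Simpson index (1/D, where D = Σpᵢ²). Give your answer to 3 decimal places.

2.349

Total N = 54+3+9+6+9+5 = 86, so the proportions are 0.627907, 0.034884, 0.104651, 0.069767, 0.104651, 0.05814 (working shown to 6 dp, full precision carried).
D = 0.627907² + 0.034884² + 0.104651² + 0.069767² + 0.104651² + 0.05814² = 0.394267 + 0.001217 + 0.010952 + 0.004867 + 0.010952 + 0.003380 = 0.425635.
So 1/D = 2.34943, i.e. 2.349 to 3 decimal places.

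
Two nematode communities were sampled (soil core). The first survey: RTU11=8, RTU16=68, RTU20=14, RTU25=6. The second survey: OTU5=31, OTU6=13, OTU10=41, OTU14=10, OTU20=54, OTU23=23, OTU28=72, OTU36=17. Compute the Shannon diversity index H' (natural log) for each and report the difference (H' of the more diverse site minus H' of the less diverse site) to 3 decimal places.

0.986

The first survey: N=96, proportions 0.083333, 0.708333, 0.145833, 0.0625, giving H' = 0.905396 (working shown to 6 dp, full precision carried).
The second survey: N=261, proportions 0.118774, 0.049808, 0.157088, 0.038314, 0.206897, 0.088123, 0.275862, 0.065134, giving H' = 1.891393.
Difference = |0.905396 − 1.891393| = 0.985997, i.e. 0.986 to 3 decimal places.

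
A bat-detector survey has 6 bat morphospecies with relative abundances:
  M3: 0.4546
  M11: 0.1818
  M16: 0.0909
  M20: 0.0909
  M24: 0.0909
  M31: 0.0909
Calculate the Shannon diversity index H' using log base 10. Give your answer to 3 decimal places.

0.669

Each pᵢ log₁₀ pᵢ term (working shown to 5 dp, full precision carried): 0.4546×(-0.34237)=-0.15564, 0.1818×(-0.74041)=-0.13461, 0.0909×(-1.04144)=-0.09467, 0.0909×(-1.04144)=-0.09467, 0.0909×(-1.04144)=-0.09467, 0.0909×(-1.04144)=-0.09467.
Sum = -0.66891, so H' = 0.669.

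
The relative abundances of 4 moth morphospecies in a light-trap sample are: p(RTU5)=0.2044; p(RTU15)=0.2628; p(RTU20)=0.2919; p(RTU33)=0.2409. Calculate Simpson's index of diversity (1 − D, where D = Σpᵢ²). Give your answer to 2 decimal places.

0.75

D = 0.2044² + 0.2628² + 0.2919² + 0.2409² = 0.0418 + 0.0691 + 0.0852 + 0.0580 = 0.2541 (working shown to 4 dp, full precision carried).
So 1 − D = 0.7459, i.e. 0.75 to 2 decimal places.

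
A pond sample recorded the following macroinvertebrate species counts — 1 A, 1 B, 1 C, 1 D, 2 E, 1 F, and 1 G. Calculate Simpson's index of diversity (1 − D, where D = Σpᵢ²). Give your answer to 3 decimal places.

0.844

Total N = 1+1+1+1+2+1+1 = 8, so the proportions are 0.125, 0.125, 0.125, 0.125, 0.25, 0.125, 0.125 (working shown to 5 dp, full precision carried).
D = 0.125² + 0.125² + 0.125² + 0.125² + 0.25² + 0.125² + 0.125² = 0.01562 + 0.01562 + 0.01562 + 0.01562 + 0.06250 + 0.01562 + 0.01562 = 0.15625.
So 1 − D = 0.84375, i.e. 0.844 to 3 decimal places.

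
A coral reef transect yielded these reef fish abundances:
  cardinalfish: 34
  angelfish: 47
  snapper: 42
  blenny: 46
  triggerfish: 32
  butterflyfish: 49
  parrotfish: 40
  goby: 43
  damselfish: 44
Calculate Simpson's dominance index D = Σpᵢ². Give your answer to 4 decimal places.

0.1130

Total N = 34+47+42+46+32+49+40+43+44 = 377, so the proportions are 0.090186, 0.124668, 0.111406, 0.122016, 0.084881, 0.129973, 0.106101, 0.114058, 0.116711 (working shown to 6 dp, full precision carried).
D = 0.090186² + 0.124668² + 0.111406² + 0.122016² + 0.084881² + 0.129973² + 0.106101² + 0.114058² + 0.116711² = 0.008133 + 0.015542 + 0.012411 + 0.014888 + 0.007205 + 0.016893 + 0.011257 + 0.013009 + 0.013621 = 0.112961.
To 4 decimal places, D = 0.1130.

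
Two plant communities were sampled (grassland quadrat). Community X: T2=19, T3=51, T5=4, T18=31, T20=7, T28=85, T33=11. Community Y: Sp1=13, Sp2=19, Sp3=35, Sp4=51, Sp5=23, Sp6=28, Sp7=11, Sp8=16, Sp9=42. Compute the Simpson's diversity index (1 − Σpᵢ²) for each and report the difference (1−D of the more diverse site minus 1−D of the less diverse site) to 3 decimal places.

Community X: N=208, proportions 0.09135, 0.24519, 0.01923, 0.14904, 0.03365, 0.40865, 0.05288, giving 1−D = 0.73803 (working shown to 5 dp, full precision carried).
Community Y: N=238, proportions 0.05462, 0.07983, 0.14706, 0.21429, 0.09664, 0.11765, 0.04622, 0.06723, 0.17647, giving 1−D = 0.86212.
Difference = |0.73803 − 0.86212| = 0.12409, i.e. 0.124 to 3 decimal places.

0.124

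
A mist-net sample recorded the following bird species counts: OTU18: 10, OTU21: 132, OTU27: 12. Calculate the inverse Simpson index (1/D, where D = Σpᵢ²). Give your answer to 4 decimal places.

1.3423

Total N = 10+132+12 = 154, so the proportions are 0.0649351, 0.8571429, 0.0779221 (working shown to 7 dp, full precision carried).
D = 0.0649351² + 0.8571429² + 0.0779221² = 0.0042166 + 0.7346939 + 0.0060719 = 0.7449823.
So 1/D = 1.342314, i.e. 1.3423 to 4 decimal places.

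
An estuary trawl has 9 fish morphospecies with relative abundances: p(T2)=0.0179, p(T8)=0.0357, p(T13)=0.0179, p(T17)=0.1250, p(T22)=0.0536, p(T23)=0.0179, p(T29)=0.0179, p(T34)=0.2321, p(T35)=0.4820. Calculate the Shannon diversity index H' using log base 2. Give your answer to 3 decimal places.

Each pᵢ log₂ pᵢ term (working shown to 5 dp, full precision carried): 0.0179×(-5.80390)=-0.10389, 0.0357×(-4.80793)=-0.17164, 0.0179×(-5.80390)=-0.10389, 0.125×(-3.00000)=-0.37500, 0.0536×(-4.22162)=-0.22628, 0.0179×(-5.80390)=-0.10389, 0.0179×(-5.80390)=-0.10389, 0.2321×(-2.10718)=-0.48908, 0.482×(-1.05289)=-0.50750.
Sum = -2.18505, so H' = 2.185.

2.185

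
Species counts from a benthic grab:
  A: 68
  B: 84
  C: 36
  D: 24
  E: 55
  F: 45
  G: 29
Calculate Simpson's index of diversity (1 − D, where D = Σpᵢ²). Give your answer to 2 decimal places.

0.83

Total N = 68+84+36+24+55+45+29 = 341, so the proportions are 0.1994, 0.2463, 0.1056, 0.0704, 0.1613, 0.132, 0.085 (working shown to 4 dp, full precision carried).
D = 0.1994² + 0.2463² + 0.1056² + 0.0704² + 0.1613² + 0.132² + 0.085² = 0.0398 + 0.0607 + 0.0111 + 0.0050 + 0.0260 + 0.0174 + 0.0072 = 0.1672.
So 1 − D = 0.8328, i.e. 0.83 to 2 decimal places.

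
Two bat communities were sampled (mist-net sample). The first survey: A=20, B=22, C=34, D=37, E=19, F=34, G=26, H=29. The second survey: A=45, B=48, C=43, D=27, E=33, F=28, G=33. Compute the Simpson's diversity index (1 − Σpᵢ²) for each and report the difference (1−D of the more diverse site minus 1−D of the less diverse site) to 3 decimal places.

The first survey: N=221, proportions 0.0905, 0.09955, 0.15385, 0.16742, 0.08597, 0.15385, 0.11765, 0.13122, giving 1−D = 0.86808 (working shown to 5 dp, full precision carried).
The second survey: N=257, proportions 0.1751, 0.18677, 0.16732, 0.10506, 0.1284, 0.10895, 0.1284, giving 1−D = 0.85058.
Difference = |0.86808 − 0.85058| = 0.01750, i.e. 0.018 to 3 decimal places.

0.018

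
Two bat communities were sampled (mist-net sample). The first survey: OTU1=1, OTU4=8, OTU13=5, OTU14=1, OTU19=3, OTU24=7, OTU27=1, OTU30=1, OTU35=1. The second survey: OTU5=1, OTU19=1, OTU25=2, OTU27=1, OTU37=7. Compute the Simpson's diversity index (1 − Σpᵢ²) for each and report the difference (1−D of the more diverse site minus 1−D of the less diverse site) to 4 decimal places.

The first survey: N=28, proportions 0.035714, 0.285714, 0.178571, 0.035714, 0.107143, 0.25, 0.035714, 0.035714, 0.035714, giving 1−D = 0.806122 (working shown to 6 dp, full precision carried).
The second survey: N=12, proportions 0.083333, 0.083333, 0.166667, 0.083333, 0.583333, giving 1−D = 0.611111.
Difference = |0.806122 − 0.611111| = 0.195011, i.e. 0.1950 to 4 decimal places.

0.1950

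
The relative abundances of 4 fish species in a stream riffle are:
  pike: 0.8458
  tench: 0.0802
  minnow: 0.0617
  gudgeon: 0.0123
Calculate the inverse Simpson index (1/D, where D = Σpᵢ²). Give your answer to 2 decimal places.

D = 0.8458² + 0.0802² + 0.0617² + 0.0123² = 0.71538 + 0.00643 + 0.00381 + 0.00015 = 0.72577 (working shown to 5 dp, full precision carried).
So 1/D = 1.3779, i.e. 1.38 to 2 decimal places.

1.38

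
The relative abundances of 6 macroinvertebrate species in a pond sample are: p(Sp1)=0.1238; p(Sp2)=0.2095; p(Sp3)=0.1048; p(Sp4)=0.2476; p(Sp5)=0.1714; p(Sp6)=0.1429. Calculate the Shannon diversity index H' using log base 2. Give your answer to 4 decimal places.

Each pᵢ log₂ pᵢ term (working shown to 6 dp, full precision carried): 0.1238×(-3.013917)=-0.373123, 0.2095×(-2.254978)=-0.472418, 0.1048×(-3.254289)=-0.341050, 0.2476×(-2.013917)=-0.498646, 0.1714×(-2.544561)=-0.436138, 0.1429×(-2.806922)=-0.401109.
Sum = -2.522483, so H' = 2.5225.

2.5225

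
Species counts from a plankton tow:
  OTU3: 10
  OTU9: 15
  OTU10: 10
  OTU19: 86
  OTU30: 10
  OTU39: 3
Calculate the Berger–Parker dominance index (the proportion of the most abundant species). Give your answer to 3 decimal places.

0.642

Total N = 10+15+10+86+10+3 = 134, so the proportions are 0.07463, 0.11194, 0.07463, 0.64179, 0.07463, 0.02239 (working shown to 5 dp, full precision carried).
The largest proportion is 0.64179, i.e. d = 0.642 to 3 decimal places.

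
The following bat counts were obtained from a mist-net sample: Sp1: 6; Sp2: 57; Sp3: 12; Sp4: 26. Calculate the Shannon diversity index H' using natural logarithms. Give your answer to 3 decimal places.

Total N = 6+57+12+26 = 101, so the proportions are 0.05941, 0.56436, 0.11881, 0.25743 (working shown to 5 dp, full precision carried).
Each pᵢ ln pᵢ term: 0.05941×(-2.82336)=-0.16772, 0.56436×(-0.57207)=-0.32285, 0.11881×(-2.13021)=-0.25309, 0.25743×(-1.35702)=-0.34933.
Sum = -1.09300, so H' = 1.093.

1.093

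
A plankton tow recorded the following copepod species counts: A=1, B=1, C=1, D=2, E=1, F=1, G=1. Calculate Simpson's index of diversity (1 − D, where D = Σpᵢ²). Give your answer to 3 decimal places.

0.844

Total N = 1+1+1+2+1+1+1 = 8, so the proportions are 0.125, 0.125, 0.125, 0.25, 0.125, 0.125, 0.125 (working shown to 5 dp, full precision carried).
D = 0.125² + 0.125² + 0.125² + 0.25² + 0.125² + 0.125² + 0.125² = 0.01562 + 0.01562 + 0.01562 + 0.06250 + 0.01562 + 0.01562 + 0.01562 = 0.15625.
So 1 − D = 0.84375, i.e. 0.844 to 3 decimal places.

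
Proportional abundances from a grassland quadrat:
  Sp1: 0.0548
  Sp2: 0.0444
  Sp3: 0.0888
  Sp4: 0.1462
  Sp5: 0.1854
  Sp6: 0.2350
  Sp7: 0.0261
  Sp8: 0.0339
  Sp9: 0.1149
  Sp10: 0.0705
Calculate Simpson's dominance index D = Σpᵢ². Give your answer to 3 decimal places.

D = 0.0548² + 0.0444² + 0.0888² + 0.1462² + 0.1854² + 0.235² + 0.0261² + 0.0339² + 0.1149² + 0.0705² = 0.00300 + 0.00197 + 0.00789 + 0.02137 + 0.03437 + 0.05522 + 0.00068 + 0.00115 + 0.01320 + 0.00497 = 0.14384 (working shown to 5 dp, full precision carried).
To 3 decimal places, D = 0.144.

0.144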